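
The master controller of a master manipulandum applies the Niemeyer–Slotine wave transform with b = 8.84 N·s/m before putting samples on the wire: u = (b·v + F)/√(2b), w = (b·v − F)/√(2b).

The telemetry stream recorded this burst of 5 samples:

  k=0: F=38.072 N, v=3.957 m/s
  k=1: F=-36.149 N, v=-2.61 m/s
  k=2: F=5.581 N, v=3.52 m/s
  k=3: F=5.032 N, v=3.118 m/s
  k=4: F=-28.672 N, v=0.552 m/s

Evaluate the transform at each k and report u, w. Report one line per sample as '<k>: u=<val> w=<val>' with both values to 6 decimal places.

0: u=17.373618 w=-0.735386
1: u=-14.084374 w=3.109952
2: u=8.727682 w=6.073071
3: u=7.751959 w=5.358480
4: u=-5.658426 w=7.979453

k=0: b·v=8.84×3.957=34.979880; √(2b)=4.204759; u=(34.979880+38.072)/4.204759=17.373618, w=(34.979880−38.072)/4.204759=-0.735386
k=1: b·v=8.84×(-2.61)=-23.072400; √(2b)=4.204759; u=(-23.072400+(-36.149))/4.204759=-14.084374, w=(-23.072400−(-36.149))/4.204759=3.109952
k=2: b·v=8.84×3.52=31.116800; √(2b)=4.204759; u=(31.116800+5.581)/4.204759=8.727682, w=(31.116800−5.581)/4.204759=6.073071
k=3: b·v=8.84×3.118=27.563120; √(2b)=4.204759; u=(27.563120+5.032)/4.204759=7.751959, w=(27.563120−5.032)/4.204759=5.358480
k=4: b·v=8.84×0.552=4.879680; √(2b)=4.204759; u=(4.879680+(-28.672))/4.204759=-5.658426, w=(4.879680−(-28.672))/4.204759=7.979453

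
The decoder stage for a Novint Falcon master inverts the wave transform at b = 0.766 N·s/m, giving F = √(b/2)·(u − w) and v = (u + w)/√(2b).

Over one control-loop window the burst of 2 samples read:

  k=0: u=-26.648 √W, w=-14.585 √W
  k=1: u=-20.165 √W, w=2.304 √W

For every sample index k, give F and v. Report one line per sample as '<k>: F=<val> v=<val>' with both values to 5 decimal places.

k=0: u−w=-12.06300, u+w=-41.23300; √(b/2)=0.61887, √(2b)=1.23774; F=0.61887×(-12.063)=-7.46543, v=-41.23300/1.23774=-33.31314
k=1: u−w=-22.46900, u+w=-17.86100; √(b/2)=0.61887, √(2b)=1.23774; F=0.61887×(-22.469)=-13.90539, v=-17.86100/1.23774=-14.43033

0: F=-7.46543 v=-33.31314
1: F=-13.90539 v=-14.43033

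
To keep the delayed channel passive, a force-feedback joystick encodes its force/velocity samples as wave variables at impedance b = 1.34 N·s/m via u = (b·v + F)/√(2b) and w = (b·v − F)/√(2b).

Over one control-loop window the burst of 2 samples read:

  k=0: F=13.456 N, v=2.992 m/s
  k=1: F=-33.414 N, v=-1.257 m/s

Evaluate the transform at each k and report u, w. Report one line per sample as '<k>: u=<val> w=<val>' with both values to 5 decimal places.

k=0: b·v=1.34×2.992=4.00928; √(2b)=1.63707; u=(4.00928+13.456)/1.63707=10.66862, w=(4.00928−13.456)/1.63707=-5.77050
k=1: b·v=1.34×(-1.257)=-1.68438; √(2b)=1.63707; u=(-1.68438+(-33.414))/1.63707=-21.43975, w=(-1.68438−(-33.414))/1.63707=19.38195

0: u=10.66862 w=-5.77050
1: u=-21.43975 w=19.38195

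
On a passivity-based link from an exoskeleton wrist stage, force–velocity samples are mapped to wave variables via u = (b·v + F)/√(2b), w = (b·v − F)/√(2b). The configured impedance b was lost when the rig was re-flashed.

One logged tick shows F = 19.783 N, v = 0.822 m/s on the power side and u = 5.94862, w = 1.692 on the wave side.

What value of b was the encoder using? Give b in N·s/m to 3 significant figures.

b = 43.2 N·s/m

u + w = 7.64062;  u + w = √(2b)·v, so √(2b) = 7.64062/0.822 = 9.29516.
b = (√(2b))²/2 = 86.39997/2 = 43.19998.
(Check via u − w = 2F/√(2b): u − w = 4.25662, 2F/√(2b) = 4.25662.)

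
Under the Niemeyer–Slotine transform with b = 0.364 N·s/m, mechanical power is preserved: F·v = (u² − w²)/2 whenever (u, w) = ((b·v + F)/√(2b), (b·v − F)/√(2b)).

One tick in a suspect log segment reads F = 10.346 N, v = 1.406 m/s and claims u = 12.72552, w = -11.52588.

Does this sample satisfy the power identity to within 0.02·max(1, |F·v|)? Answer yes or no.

yes

F·v = 10.346×1.406 = 14.5465 W.
(u² − w²)/2 = (161.9389 − 132.8459)/2 = 14.5465 W.
|Δ| = 0.0000;  2% of max(1, |F·v|) = 0.2909.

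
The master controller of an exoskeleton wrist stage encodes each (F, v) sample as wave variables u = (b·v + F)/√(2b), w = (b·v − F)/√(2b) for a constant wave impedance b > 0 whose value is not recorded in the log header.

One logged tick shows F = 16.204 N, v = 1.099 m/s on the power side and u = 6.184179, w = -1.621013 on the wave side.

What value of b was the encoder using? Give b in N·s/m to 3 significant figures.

u + w = 4.563166;  u + w = √(2b)·v, so √(2b) = 4.563166/1.099 = 4.152107.
b = (√(2b))²/2 = 17.239996/2 = 8.619998.
(Check via u − w = 2F/√(2b): u − w = 7.805192, 2F/√(2b) = 7.805193.)

b = 8.62 N·s/m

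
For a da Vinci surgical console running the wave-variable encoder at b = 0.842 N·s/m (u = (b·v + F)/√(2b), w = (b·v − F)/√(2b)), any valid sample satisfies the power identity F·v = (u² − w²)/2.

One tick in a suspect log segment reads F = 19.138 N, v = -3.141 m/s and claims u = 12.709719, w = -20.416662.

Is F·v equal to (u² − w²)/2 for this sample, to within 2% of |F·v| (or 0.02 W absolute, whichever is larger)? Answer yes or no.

no

F·v = 19.138×(-3.141) = -60.112458 W.
(u² − w²)/2 = (161.536957 − 416.840087)/2 = -127.651565 W.
|Δ| = 67.539107;  2% of max(1, |F·v|) = 1.202249.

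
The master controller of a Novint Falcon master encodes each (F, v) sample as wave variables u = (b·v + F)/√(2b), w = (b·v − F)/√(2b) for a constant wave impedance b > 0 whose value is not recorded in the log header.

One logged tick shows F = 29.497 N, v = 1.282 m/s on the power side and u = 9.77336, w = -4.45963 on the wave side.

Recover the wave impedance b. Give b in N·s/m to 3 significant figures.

b = 8.59 N·s/m

u + w = 5.3137;  u + w = √(2b)·v, so √(2b) = 5.3137/1.282 = 4.1449.
b = (√(2b))²/2 = 17.1800/2 = 8.5900.
(Check via u − w = 2F/√(2b): u − w = 14.2330, 2F/√(2b) = 14.2330.)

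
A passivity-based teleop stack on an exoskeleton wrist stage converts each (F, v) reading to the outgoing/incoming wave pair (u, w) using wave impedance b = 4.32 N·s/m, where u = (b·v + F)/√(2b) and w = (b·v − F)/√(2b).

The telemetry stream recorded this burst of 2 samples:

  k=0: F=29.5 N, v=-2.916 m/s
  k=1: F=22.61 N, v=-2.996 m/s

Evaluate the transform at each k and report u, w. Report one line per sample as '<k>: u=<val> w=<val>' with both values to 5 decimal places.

0: u=5.75048 w=-14.32173
1: u=3.28888 w=-12.09528

k=0: b·v=4.32×(-2.916)=-12.59712; √(2b)=2.93939; u=(-12.59712+29.5)/2.93939=5.75048, w=(-12.59712−29.5)/2.93939=-14.32173
k=1: b·v=4.32×(-2.996)=-12.94272; √(2b)=2.93939; u=(-12.94272+22.61)/2.93939=3.28888, w=(-12.94272−22.61)/2.93939=-12.09528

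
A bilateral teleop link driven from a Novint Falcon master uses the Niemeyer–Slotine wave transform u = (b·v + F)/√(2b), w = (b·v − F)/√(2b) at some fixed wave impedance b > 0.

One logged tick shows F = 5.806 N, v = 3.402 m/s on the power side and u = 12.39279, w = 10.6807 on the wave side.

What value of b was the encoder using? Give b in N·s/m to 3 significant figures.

b = 23 N·s/m

u + w = 23.0735;  u + w = √(2b)·v, so √(2b) = 23.0735/3.402 = 6.7823.
b = (√(2b))²/2 = 46.0000/2 = 23.0000.
(Check via u − w = 2F/√(2b): u − w = 1.7121, 2F/√(2b) = 1.7121.)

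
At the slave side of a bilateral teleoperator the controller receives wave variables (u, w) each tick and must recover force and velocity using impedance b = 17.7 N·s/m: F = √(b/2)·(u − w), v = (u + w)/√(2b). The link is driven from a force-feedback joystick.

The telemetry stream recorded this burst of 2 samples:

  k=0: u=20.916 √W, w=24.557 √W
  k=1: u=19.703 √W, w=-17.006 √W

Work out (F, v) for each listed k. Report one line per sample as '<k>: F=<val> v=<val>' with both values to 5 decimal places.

k=0: u−w=-3.64100, u+w=45.47300; √(b/2)=2.97489, √(2b)=5.94979; F=2.97489×(-3.641)=-10.83159, v=45.47300/5.94979=7.64279
k=1: u−w=36.70900, u+w=2.69700; √(b/2)=2.97489, √(2b)=5.94979; F=2.97489×36.709=109.20542, v=2.69700/5.94979=0.45329

0: F=-10.83159 v=7.64279
1: F=109.20542 v=0.45329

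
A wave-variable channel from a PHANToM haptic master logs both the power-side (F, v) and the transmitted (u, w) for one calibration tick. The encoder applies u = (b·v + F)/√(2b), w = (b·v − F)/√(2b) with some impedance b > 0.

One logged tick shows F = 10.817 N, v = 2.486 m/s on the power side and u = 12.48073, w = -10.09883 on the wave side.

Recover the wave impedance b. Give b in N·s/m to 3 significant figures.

b = 0.459 N·s/m

u + w = 2.38190;  u + w = √(2b)·v, so √(2b) = 2.38190/2.486 = 0.95813.
b = (√(2b))²/2 = 0.91800/2 = 0.45900.
(Check via u − w = 2F/√(2b): u − w = 22.57956, 2F/√(2b) = 22.57951.)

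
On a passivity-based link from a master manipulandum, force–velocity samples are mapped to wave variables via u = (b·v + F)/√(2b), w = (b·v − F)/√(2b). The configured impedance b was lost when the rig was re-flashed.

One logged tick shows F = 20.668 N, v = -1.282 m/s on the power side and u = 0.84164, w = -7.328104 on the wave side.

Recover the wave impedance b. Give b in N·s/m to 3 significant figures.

u + w = -6.486464;  u + w = √(2b)·v, so √(2b) = -6.486464/(-1.282) = 5.059644.
b = (√(2b))²/2 = 25.600001/2 = 12.800000.
(Check via u − w = 2F/√(2b): u − w = 8.169744, 2F/√(2b) = 8.169744.)

b = 12.8 N·s/m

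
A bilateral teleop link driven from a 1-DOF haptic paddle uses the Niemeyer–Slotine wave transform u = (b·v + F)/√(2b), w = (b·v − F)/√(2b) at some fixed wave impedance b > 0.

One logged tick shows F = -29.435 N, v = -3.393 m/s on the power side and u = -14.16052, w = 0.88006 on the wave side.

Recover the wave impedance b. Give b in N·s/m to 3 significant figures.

b = 7.66 N·s/m

u + w = -13.2805;  u + w = √(2b)·v, so √(2b) = -13.2805/(-3.393) = 3.9141.
b = (√(2b))²/2 = 15.3200/2 = 7.6600.
(Check via u − w = 2F/√(2b): u − w = -15.0406, 2F/√(2b) = -15.0406.)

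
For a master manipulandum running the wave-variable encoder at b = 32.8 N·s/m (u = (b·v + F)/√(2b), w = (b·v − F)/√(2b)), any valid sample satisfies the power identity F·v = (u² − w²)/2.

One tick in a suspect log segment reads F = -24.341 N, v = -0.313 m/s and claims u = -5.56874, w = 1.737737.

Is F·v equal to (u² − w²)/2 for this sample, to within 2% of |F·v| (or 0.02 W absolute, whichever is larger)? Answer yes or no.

no

F·v = (-24.341)×(-0.313) = 7.618733 W.
(u² − w²)/2 = (31.010865 − 3.019730)/2 = 13.995568 W.
|Δ| = 6.376835;  2% of max(1, |F·v|) = 0.152375.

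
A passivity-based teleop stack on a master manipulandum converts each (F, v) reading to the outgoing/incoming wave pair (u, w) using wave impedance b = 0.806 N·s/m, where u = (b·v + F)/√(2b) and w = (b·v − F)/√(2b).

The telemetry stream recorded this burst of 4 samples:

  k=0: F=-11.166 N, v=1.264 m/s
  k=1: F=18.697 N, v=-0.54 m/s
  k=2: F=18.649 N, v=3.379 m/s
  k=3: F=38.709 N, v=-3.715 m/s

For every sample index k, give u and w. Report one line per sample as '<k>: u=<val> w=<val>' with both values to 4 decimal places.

k=0: b·v=0.806×1.264=1.0188; √(2b)=1.2696; u=(1.0188+(-11.166))/1.2696=-7.9922, w=(1.0188−(-11.166))/1.2696=9.5970
k=1: b·v=0.806×(-0.54)=-0.4352; √(2b)=1.2696; u=(-0.4352+18.697)/1.2696=14.3834, w=(-0.4352−18.697)/1.2696=-15.0690
k=2: b·v=0.806×3.379=2.7235; √(2b)=1.2696; u=(2.7235+18.649)/1.2696=16.8334, w=(2.7235−18.649)/1.2696=-12.5433
k=3: b·v=0.806×(-3.715)=-2.9943; √(2b)=1.2696; u=(-2.9943+38.709)/1.2696=28.1297, w=(-2.9943−38.709)/1.2696=-32.8464

0: u=-7.9922 w=9.5970
1: u=14.3834 w=-15.0690
2: u=16.8334 w=-12.5433
3: u=28.1297 w=-32.8464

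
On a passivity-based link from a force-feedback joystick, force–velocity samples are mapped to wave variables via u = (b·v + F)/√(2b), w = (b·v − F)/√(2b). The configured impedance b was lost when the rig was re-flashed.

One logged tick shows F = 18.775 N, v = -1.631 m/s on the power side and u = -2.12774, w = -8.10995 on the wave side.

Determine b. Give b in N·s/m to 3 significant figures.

u + w = -10.2377;  u + w = √(2b)·v, so √(2b) = -10.2377/(-1.631) = 6.2769.
b = (√(2b))²/2 = 39.4000/2 = 19.7000.
(Check via u − w = 2F/√(2b): u − w = 5.9822, 2F/√(2b) = 5.9822.)

b = 19.7 N·s/m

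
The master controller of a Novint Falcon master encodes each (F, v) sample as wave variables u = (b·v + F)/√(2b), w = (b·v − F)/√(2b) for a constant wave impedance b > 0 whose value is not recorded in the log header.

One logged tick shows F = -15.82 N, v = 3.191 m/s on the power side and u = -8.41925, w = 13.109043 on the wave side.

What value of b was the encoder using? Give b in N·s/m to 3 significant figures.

u + w = 4.689793;  u + w = √(2b)·v, so √(2b) = 4.689793/3.191 = 1.469694.
b = (√(2b))²/2 = 2.160000/2 = 1.080000.
(Check via u − w = 2F/√(2b): u − w = -21.528293, 2F/√(2b) = -21.528293.)

b = 1.08 N·s/m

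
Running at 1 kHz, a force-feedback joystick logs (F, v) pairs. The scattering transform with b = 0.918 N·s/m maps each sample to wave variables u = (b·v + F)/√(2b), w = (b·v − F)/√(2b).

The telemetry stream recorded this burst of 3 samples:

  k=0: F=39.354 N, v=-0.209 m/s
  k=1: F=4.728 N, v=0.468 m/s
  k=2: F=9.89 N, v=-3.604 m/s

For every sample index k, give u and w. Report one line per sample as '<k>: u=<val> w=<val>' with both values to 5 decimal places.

k=0: b·v=0.918×(-0.209)=-0.19186; √(2b)=1.35499; u=(-0.19186+39.354)/1.35499=28.90214, w=(-0.19186−39.354)/1.35499=-29.18534
k=1: b·v=0.918×0.468=0.42962; √(2b)=1.35499; u=(0.42962+4.728)/1.35499=3.80639, w=(0.42962−4.728)/1.35499=-3.17225
k=2: b·v=0.918×(-3.604)=-3.30847; √(2b)=1.35499; u=(-3.30847+9.89)/1.35499=4.85725, w=(-3.30847−9.89)/1.35499=-9.74064

0: u=28.90214 w=-29.18534
1: u=3.80639 w=-3.17225
2: u=4.85725 w=-9.74064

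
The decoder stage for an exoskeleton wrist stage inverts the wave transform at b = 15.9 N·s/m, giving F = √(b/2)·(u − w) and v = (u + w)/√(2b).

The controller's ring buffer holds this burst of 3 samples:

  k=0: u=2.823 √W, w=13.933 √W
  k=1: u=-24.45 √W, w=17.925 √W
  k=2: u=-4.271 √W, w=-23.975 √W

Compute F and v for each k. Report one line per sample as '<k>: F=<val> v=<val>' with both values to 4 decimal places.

0: F=-31.3255 v=2.9714
1: F=-119.4795 v=-1.1571
2: F=55.5569 v=-5.0089

k=0: u−w=-11.1100, u+w=16.7560; √(b/2)=2.8196, √(2b)=5.6391; F=2.8196×(-11.11)=-31.3255, v=16.7560/5.6391=2.9714
k=1: u−w=-42.3750, u+w=-6.5250; √(b/2)=2.8196, √(2b)=5.6391; F=2.8196×(-42.375)=-119.4795, v=-6.5250/5.6391=-1.1571
k=2: u−w=19.7040, u+w=-28.2460; √(b/2)=2.8196, √(2b)=5.6391; F=2.8196×19.704=55.5569, v=-28.2460/5.6391=-5.0089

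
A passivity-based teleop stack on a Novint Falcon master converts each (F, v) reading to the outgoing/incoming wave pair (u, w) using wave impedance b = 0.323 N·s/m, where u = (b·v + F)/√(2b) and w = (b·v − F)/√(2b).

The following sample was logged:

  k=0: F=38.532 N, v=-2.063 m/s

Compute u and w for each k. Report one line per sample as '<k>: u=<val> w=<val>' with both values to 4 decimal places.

k=0: b·v=0.323×(-2.063)=-0.6663; √(2b)=0.8037; u=(-0.6663+38.532)/0.8037=47.1117, w=(-0.6663−38.532)/0.8037=-48.7699

0: u=47.1117 w=-48.7699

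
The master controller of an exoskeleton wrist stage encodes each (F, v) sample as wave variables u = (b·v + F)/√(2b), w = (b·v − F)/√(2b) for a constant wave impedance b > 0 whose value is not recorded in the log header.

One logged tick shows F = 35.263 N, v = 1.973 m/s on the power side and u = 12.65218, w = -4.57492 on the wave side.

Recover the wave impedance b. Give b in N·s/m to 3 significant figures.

b = 8.38 N·s/m

u + w = 8.07726;  u + w = √(2b)·v, so √(2b) = 8.07726/1.973 = 4.09390.
b = (√(2b))²/2 = 16.76000/2 = 8.38000.
(Check via u − w = 2F/√(2b): u − w = 17.22710, 2F/√(2b) = 17.22710.)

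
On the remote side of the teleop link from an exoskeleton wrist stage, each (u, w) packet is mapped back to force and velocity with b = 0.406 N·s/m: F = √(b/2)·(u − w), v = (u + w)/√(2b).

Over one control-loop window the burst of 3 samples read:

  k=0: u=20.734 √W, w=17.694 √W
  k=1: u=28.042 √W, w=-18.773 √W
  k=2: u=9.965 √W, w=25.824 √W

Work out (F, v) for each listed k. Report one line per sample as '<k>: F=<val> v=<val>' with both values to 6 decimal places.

k=0: u−w=3.040000, u+w=38.428000; √(b/2)=0.450555, √(2b)=0.901110; F=0.450555×3.04=1.369688, v=38.428000/0.901110=42.645162
k=1: u−w=46.815000, u+w=9.269000; √(b/2)=0.450555, √(2b)=0.901110; F=0.450555×46.815=21.092742, v=9.269000/0.901110=10.286198
k=2: u−w=-15.859000, u+w=35.789000; √(b/2)=0.450555, √(2b)=0.901110; F=0.450555×(-15.859)=-7.145355, v=35.789000/0.901110=39.716553

0: F=1.369688 v=42.645162
1: F=21.092742 v=10.286198
2: F=-7.145355 v=39.716553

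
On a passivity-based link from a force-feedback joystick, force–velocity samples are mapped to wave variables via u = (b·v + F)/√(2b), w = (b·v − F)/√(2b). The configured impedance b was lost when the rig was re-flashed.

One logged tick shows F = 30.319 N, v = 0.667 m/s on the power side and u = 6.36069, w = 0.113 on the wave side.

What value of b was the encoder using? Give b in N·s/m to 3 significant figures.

u + w = 6.47369;  u + w = √(2b)·v, so √(2b) = 6.47369/0.667 = 9.70568.
b = (√(2b))²/2 = 94.20027/2 = 47.10013.
(Check via u − w = 2F/√(2b): u − w = 6.24769, 2F/√(2b) = 6.24768.)

b = 47.1 N·s/m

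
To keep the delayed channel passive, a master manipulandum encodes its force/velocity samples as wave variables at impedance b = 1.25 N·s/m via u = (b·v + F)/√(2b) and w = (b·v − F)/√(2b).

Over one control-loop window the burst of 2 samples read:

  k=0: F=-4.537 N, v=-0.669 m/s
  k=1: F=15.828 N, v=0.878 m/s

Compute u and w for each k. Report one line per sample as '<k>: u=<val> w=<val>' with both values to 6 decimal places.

0: u=-3.398342 w=2.340560
1: u=10.704626 w=-9.316386

k=0: b·v=1.25×(-0.669)=-0.836250; √(2b)=1.581139; u=(-0.836250+(-4.537))/1.581139=-3.398342, w=(-0.836250−(-4.537))/1.581139=2.340560
k=1: b·v=1.25×0.878=1.097500; √(2b)=1.581139; u=(1.097500+15.828)/1.581139=10.704626, w=(1.097500−15.828)/1.581139=-9.316386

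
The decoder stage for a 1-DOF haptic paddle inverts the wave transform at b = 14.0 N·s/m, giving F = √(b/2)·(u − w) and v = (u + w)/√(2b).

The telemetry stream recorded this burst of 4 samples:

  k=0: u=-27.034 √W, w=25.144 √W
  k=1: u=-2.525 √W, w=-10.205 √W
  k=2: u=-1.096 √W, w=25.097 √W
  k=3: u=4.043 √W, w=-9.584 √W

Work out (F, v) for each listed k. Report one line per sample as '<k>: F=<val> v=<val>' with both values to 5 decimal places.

k=0: u−w=-52.17800, u+w=-1.89000; √(b/2)=2.64575, √(2b)=5.29150; F=2.64575×(-52.178)=-138.05001, v=-1.89000/5.29150=-0.35718
k=1: u−w=7.68000, u+w=-12.73000; √(b/2)=2.64575, √(2b)=5.29150; F=2.64575×7.68=20.31937, v=-12.73000/5.29150=-2.40574
k=2: u−w=-26.19300, u+w=24.00100; √(b/2)=2.64575, √(2b)=5.29150; F=2.64575×(-26.193)=-69.30016, v=24.00100/5.29150=4.53576
k=3: u−w=13.62700, u+w=-5.54100; √(b/2)=2.64575, √(2b)=5.29150; F=2.64575×13.627=36.05365, v=-5.54100/5.29150=-1.04715

0: F=-138.05001 v=-0.35718
1: F=20.31937 v=-2.40574
2: F=-69.30016 v=4.53576
3: F=36.05365 v=-1.04715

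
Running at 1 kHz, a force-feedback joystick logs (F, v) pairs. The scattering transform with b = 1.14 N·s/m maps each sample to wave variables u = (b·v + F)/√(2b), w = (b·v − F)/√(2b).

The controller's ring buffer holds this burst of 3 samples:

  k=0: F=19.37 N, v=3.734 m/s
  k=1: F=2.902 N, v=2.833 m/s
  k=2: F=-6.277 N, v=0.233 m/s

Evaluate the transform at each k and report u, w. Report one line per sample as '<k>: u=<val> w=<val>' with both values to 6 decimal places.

k=0: b·v=1.14×3.734=4.256760; √(2b)=1.509967; u=(4.256760+19.37)/1.509967=15.647204, w=(4.256760−19.37)/1.509967=-10.008988
k=1: b·v=1.14×2.833=3.229620; √(2b)=1.509967; u=(3.229620+2.902)/1.509967=4.060765, w=(3.229620−2.902)/1.509967=0.216972
k=2: b·v=1.14×0.233=0.265620; √(2b)=1.509967; u=(0.265620+(-6.277))/1.509967=-3.981134, w=(0.265620−(-6.277))/1.509967=4.332956

0: u=15.647204 w=-10.008988
1: u=4.060765 w=0.216972
2: u=-3.981134 w=4.332956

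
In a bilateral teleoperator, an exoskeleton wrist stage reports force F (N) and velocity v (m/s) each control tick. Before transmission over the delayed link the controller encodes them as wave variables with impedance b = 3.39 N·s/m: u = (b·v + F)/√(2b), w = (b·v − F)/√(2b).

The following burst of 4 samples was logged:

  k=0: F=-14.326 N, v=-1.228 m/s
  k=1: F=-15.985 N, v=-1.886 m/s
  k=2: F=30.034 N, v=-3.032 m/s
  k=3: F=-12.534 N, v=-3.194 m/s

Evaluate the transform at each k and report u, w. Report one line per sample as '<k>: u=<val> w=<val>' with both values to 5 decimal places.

k=0: b·v=3.39×(-1.228)=-4.16292; √(2b)=2.60384; u=(-4.16292+(-14.326))/2.60384=-7.10063, w=(-4.16292−(-14.326))/2.60384=3.90311
k=1: b·v=3.39×(-1.886)=-6.39354; √(2b)=2.60384; u=(-6.39354+(-15.985))/2.60384=-8.59443, w=(-6.39354−(-15.985))/2.60384=3.68358
k=2: b·v=3.39×(-3.032)=-10.27848; √(2b)=2.60384; u=(-10.27848+30.034)/2.60384=7.58706, w=(-10.27848−30.034)/2.60384=-15.48191
k=3: b·v=3.39×(-3.194)=-10.82766; √(2b)=2.60384; u=(-10.82766+(-12.534))/2.60384=-8.97199, w=(-10.82766−(-12.534))/2.60384=0.65532

0: u=-7.10063 w=3.90311
1: u=-8.59443 w=3.68358
2: u=7.58706 w=-15.48191
3: u=-8.97199 w=0.65532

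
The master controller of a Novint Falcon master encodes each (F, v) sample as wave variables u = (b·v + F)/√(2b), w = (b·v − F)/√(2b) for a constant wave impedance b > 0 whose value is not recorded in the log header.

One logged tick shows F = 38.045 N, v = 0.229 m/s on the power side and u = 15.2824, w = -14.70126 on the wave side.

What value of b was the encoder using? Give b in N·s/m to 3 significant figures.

u + w = 0.58114;  u + w = √(2b)·v, so √(2b) = 0.58114/0.229 = 2.53773.
b = (√(2b))²/2 = 6.44007/2 = 3.22003.
(Check via u − w = 2F/√(2b): u − w = 29.98366, 2F/√(2b) = 29.98350.)

b = 3.22 N·s/m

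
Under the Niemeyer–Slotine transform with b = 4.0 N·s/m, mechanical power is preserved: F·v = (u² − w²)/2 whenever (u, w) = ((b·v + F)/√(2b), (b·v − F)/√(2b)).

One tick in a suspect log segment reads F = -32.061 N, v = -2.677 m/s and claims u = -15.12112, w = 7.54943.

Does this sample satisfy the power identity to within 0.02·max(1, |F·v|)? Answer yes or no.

F·v = (-32.061)×(-2.677) = 85.82730 W.
(u² − w²)/2 = (228.64827 − 56.99389)/2 = 85.82719 W.
|Δ| = 0.00011;  2% of max(1, |F·v|) = 1.71655.

yes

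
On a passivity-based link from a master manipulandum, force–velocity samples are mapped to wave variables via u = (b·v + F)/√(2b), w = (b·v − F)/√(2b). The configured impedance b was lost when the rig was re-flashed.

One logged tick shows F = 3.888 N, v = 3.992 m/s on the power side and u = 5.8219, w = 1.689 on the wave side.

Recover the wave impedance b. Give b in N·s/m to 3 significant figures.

u + w = 7.5109;  u + w = √(2b)·v, so √(2b) = 7.5109/3.992 = 1.8815.
b = (√(2b))²/2 = 3.5400/2 = 1.7700.
(Check via u − w = 2F/√(2b): u − w = 4.1329, 2F/√(2b) = 4.1329.)

b = 1.77 N·s/m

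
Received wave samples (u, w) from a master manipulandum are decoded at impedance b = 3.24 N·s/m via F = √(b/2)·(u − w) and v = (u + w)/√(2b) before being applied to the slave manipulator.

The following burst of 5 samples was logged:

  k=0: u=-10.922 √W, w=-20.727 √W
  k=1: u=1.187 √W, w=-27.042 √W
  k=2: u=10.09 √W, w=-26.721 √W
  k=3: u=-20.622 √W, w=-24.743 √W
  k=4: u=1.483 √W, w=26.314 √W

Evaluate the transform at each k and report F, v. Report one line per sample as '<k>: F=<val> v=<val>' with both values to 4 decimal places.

0: F=12.4797 v=-12.4329
1: F=35.9297 v=-10.1568
2: F=46.8528 v=-6.5333
3: F=5.2452 v=-17.8211
4: F=-31.6047 v=10.9197

k=0: u−w=9.8050, u+w=-31.6490; √(b/2)=1.2728, √(2b)=2.5456; F=1.2728×9.805=12.4797, v=-31.6490/2.5456=-12.4329
k=1: u−w=28.2290, u+w=-25.8550; √(b/2)=1.2728, √(2b)=2.5456; F=1.2728×28.229=35.9297, v=-25.8550/2.5456=-10.1568
k=2: u−w=36.8110, u+w=-16.6310; √(b/2)=1.2728, √(2b)=2.5456; F=1.2728×36.811=46.8528, v=-16.6310/2.5456=-6.5333
k=3: u−w=4.1210, u+w=-45.3650; √(b/2)=1.2728, √(2b)=2.5456; F=1.2728×4.121=5.2452, v=-45.3650/2.5456=-17.8211
k=4: u−w=-24.8310, u+w=27.7970; √(b/2)=1.2728, √(2b)=2.5456; F=1.2728×(-24.831)=-31.6047, v=27.7970/2.5456=10.9197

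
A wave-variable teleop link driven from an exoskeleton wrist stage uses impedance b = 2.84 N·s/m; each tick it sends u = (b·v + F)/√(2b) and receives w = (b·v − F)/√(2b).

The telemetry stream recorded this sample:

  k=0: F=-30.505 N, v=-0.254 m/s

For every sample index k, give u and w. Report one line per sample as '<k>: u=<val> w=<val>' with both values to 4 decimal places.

k=0: b·v=2.84×(-0.254)=-0.7214; √(2b)=2.3833; u=(-0.7214+(-30.505))/2.3833=-13.1023, w=(-0.7214−(-30.505))/2.3833=12.4969

0: u=-13.1023 w=12.4969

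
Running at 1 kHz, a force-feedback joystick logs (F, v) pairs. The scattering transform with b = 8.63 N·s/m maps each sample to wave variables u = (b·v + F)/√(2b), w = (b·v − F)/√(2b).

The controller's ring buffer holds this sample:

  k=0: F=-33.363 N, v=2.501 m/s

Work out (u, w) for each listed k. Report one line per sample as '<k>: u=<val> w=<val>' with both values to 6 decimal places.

0: u=-2.835317 w=13.225761

k=0: b·v=8.63×2.501=21.583630; √(2b)=4.154516; u=(21.583630+(-33.363))/4.154516=-2.835317, w=(21.583630−(-33.363))/4.154516=13.225761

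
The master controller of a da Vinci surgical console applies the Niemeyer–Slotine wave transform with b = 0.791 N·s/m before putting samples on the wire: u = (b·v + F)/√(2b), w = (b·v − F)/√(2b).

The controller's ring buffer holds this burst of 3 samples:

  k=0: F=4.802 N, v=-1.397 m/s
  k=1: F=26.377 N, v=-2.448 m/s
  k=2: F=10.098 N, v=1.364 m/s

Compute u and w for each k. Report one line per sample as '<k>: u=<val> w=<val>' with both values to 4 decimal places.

k=0: b·v=0.791×(-1.397)=-1.1050; √(2b)=1.2578; u=(-1.1050+4.802)/1.2578=2.9393, w=(-1.1050−4.802)/1.2578=-4.6964
k=1: b·v=0.791×(-2.448)=-1.9364; √(2b)=1.2578; u=(-1.9364+26.377)/1.2578=19.4316, w=(-1.9364−26.377)/1.2578=-22.5107
k=2: b·v=0.791×1.364=1.0789; √(2b)=1.2578; u=(1.0789+10.098)/1.2578=8.8863, w=(1.0789−10.098)/1.2578=-7.1707

0: u=2.9393 w=-4.6964
1: u=19.4316 w=-22.5107
2: u=8.8863 w=-7.1707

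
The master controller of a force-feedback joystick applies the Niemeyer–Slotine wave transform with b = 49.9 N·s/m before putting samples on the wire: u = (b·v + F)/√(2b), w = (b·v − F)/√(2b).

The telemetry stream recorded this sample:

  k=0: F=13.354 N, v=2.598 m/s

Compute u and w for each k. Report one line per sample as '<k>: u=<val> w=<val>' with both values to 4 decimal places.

0: u=14.3137 w=11.6403

k=0: b·v=49.9×2.598=129.6402; √(2b)=9.9900; u=(129.6402+13.354)/9.9900=14.3137, w=(129.6402−13.354)/9.9900=11.6403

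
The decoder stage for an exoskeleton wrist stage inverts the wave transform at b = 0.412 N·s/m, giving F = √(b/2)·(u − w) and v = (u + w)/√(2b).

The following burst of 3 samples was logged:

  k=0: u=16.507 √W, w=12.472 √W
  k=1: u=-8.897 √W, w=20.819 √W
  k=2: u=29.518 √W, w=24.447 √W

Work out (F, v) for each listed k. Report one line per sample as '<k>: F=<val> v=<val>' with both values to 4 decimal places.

0: F=1.8314 v=31.9242
1: F=-13.4873 v=13.1337
2: F=2.3016 v=59.4496

k=0: u−w=4.0350, u+w=28.9790; √(b/2)=0.4539, √(2b)=0.9077; F=0.4539×4.035=1.8314, v=28.9790/0.9077=31.9242
k=1: u−w=-29.7160, u+w=11.9220; √(b/2)=0.4539, √(2b)=0.9077; F=0.4539×(-29.716)=-13.4873, v=11.9220/0.9077=13.1337
k=2: u−w=5.0710, u+w=53.9650; √(b/2)=0.4539, √(2b)=0.9077; F=0.4539×5.071=2.3016, v=53.9650/0.9077=59.4496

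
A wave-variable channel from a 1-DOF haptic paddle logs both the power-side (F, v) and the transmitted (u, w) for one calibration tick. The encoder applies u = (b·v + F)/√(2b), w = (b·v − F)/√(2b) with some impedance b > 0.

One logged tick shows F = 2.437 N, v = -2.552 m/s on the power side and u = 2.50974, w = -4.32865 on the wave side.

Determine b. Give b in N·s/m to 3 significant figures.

b = 0.254 N·s/m

u + w = -1.81891;  u + w = √(2b)·v, so √(2b) = -1.81891/(-2.552) = 0.71274.
b = (√(2b))²/2 = 0.50800/2 = 0.25400.
(Check via u − w = 2F/√(2b): u − w = 6.83839, 2F/√(2b) = 6.83841.)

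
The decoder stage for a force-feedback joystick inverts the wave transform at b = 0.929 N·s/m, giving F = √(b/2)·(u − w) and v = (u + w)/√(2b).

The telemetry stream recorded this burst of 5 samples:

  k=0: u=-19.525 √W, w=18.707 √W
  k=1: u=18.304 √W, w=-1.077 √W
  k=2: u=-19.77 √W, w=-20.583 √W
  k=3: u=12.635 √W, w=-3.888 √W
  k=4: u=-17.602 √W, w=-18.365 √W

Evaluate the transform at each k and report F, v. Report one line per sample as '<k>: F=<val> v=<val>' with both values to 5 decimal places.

0: F=-26.05673 v=-0.60011
1: F=13.20897 v=12.63825
2: F=0.55409 v=-29.60418
3: F=11.26112 v=6.41706
4: F=0.52002 v=-26.38647

k=0: u−w=-38.23200, u+w=-0.81800; √(b/2)=0.68154, √(2b)=1.36308; F=0.68154×(-38.232)=-26.05673, v=-0.81800/1.36308=-0.60011
k=1: u−w=19.38100, u+w=17.22700; √(b/2)=0.68154, √(2b)=1.36308; F=0.68154×19.381=13.20897, v=17.22700/1.36308=12.63825
k=2: u−w=0.81300, u+w=-40.35300; √(b/2)=0.68154, √(2b)=1.36308; F=0.68154×0.813=0.55409, v=-40.35300/1.36308=-29.60418
k=3: u−w=16.52300, u+w=8.74700; √(b/2)=0.68154, √(2b)=1.36308; F=0.68154×16.523=11.26112, v=8.74700/1.36308=6.41706
k=4: u−w=0.76300, u+w=-35.96700; √(b/2)=0.68154, √(2b)=1.36308; F=0.68154×0.763=0.52002, v=-35.96700/1.36308=-26.38647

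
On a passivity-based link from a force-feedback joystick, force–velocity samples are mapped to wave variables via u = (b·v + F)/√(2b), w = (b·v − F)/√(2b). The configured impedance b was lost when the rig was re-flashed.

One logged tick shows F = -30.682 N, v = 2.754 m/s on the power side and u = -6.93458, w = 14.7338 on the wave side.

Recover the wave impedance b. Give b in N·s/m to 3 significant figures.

b = 4.01 N·s/m

u + w = 7.7992;  u + w = √(2b)·v, so √(2b) = 7.7992/2.754 = 2.8320.
b = (√(2b))²/2 = 8.0200/2 = 4.0100.
(Check via u − w = 2F/√(2b): u − w = -21.6684, 2F/√(2b) = -21.6684.)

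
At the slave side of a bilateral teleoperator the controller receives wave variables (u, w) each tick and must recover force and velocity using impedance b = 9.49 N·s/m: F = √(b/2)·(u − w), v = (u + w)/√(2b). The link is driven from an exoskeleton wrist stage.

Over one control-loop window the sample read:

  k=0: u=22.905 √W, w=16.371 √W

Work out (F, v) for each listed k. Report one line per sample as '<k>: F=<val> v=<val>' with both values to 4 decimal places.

k=0: u−w=6.5340, u+w=39.2760; √(b/2)=2.1783, √(2b)=4.3566; F=2.1783×6.534=14.2330, v=39.2760/4.3566=9.0153

0: F=14.2330 v=9.0153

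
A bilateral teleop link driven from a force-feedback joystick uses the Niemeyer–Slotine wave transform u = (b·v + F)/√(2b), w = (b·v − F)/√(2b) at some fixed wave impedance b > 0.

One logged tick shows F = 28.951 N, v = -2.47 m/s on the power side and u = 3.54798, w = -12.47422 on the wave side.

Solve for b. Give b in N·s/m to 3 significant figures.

u + w = -8.92624;  u + w = √(2b)·v, so √(2b) = -8.92624/(-2.47) = 3.61386.
b = (√(2b))²/2 = 13.06000/2 = 6.53000.
(Check via u − w = 2F/√(2b): u − w = 16.02220, 2F/√(2b) = 16.02219.)

b = 6.53 N·s/m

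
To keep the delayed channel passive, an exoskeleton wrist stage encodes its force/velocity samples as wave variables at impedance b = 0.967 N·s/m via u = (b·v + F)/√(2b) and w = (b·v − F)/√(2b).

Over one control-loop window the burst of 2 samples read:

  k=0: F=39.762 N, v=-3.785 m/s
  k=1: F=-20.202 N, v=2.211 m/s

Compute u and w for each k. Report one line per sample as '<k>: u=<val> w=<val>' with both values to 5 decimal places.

k=0: b·v=0.967×(-3.785)=-3.66010; √(2b)=1.39068; u=(-3.66010+39.762)/1.39068=25.95983, w=(-3.66010−39.762)/1.39068=-31.22357
k=1: b·v=0.967×2.211=2.13804; √(2b)=1.39068; u=(2.13804+(-20.202))/1.39068=-12.98927, w=(2.13804−(-20.202))/1.39068=16.06407

0: u=25.95983 w=-31.22357
1: u=-12.98927 w=16.06407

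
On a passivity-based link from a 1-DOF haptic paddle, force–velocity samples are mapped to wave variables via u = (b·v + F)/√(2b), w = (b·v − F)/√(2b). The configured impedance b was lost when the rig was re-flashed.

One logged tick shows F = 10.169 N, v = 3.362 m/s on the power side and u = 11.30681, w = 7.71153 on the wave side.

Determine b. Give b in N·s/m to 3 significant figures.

u + w = 19.0183;  u + w = √(2b)·v, so √(2b) = 19.0183/3.362 = 5.6569.
b = (√(2b))²/2 = 32.0000/2 = 16.0000.
(Check via u − w = 2F/√(2b): u − w = 3.5953, 2F/√(2b) = 3.5953.)

b = 16 N·s/m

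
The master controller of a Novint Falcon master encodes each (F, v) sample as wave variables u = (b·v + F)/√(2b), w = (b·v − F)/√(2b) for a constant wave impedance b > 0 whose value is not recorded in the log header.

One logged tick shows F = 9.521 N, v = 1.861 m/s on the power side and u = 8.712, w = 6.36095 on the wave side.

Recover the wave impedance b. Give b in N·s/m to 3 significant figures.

b = 32.8 N·s/m

u + w = 15.0729;  u + w = √(2b)·v, so √(2b) = 15.0729/1.861 = 8.0994.
b = (√(2b))²/2 = 65.6000/2 = 32.8000.
(Check via u − w = 2F/√(2b): u − w = 2.3510, 2F/√(2b) = 2.3510.)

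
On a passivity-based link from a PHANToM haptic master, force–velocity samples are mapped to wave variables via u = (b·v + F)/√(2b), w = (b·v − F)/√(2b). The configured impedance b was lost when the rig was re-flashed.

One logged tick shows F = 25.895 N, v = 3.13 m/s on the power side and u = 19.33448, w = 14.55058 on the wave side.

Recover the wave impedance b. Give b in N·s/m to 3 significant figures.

b = 58.6 N·s/m

u + w = 33.88506;  u + w = √(2b)·v, so √(2b) = 33.88506/3.13 = 10.82590.
b = (√(2b))²/2 = 117.20006/2 = 58.60003.
(Check via u − w = 2F/√(2b): u − w = 4.78390, 2F/√(2b) = 4.78390.)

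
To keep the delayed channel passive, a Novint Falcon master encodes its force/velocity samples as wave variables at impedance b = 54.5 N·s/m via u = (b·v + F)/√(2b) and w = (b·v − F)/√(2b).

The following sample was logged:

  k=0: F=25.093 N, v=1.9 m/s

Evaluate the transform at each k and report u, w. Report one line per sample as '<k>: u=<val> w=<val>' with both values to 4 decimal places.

k=0: b·v=54.5×1.9=103.5500; √(2b)=10.4403; u=(103.5500+25.093)/10.4403=12.3218, w=(103.5500−25.093)/10.4403=7.5148

0: u=12.3218 w=7.5148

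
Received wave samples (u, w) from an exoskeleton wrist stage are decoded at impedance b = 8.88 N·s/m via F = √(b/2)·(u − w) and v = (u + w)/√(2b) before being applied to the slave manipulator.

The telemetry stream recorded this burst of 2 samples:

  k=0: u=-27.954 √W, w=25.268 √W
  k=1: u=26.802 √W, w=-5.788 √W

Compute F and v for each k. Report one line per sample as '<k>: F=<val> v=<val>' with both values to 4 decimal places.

k=0: u−w=-53.2220, u+w=-2.6860; √(b/2)=2.1071, √(2b)=4.2143; F=2.1071×(-53.222)=-112.1457, v=-2.6860/4.2143=-0.6374
k=1: u−w=32.5900, u+w=21.0140; √(b/2)=2.1071, √(2b)=4.2143; F=2.1071×32.59=68.6714, v=21.0140/4.2143=4.9864

0: F=-112.1457 v=-0.6374
1: F=68.6714 v=4.9864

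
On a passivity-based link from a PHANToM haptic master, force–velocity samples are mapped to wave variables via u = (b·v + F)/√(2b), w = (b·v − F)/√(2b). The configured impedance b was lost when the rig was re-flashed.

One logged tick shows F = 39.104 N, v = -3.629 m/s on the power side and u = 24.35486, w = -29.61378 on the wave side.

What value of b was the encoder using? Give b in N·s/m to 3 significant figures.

u + w = -5.25892;  u + w = √(2b)·v, so √(2b) = -5.25892/(-3.629) = 1.44914.
b = (√(2b))²/2 = 2.10000/2 = 1.05000.
(Check via u − w = 2F/√(2b): u − w = 53.96864, 2F/√(2b) = 53.96865.)

b = 1.05 N·s/m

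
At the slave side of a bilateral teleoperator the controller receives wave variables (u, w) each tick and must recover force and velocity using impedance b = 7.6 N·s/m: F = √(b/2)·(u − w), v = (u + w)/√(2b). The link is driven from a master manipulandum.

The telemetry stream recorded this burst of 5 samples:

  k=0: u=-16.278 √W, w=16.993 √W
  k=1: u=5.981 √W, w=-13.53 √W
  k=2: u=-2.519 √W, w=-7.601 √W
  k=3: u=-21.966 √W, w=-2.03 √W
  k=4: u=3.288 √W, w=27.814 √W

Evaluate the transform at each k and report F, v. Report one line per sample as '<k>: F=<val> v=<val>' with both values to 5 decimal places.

0: F=-64.85712 v=0.18339
1: F=38.03394 v=-1.93628
2: F=9.90664 v=-2.59573
3: F=-38.86242 v=-6.15484
4: F=-47.80998 v=7.97749

k=0: u−w=-33.27100, u+w=0.71500; √(b/2)=1.94936, √(2b)=3.89872; F=1.94936×(-33.271)=-64.85712, v=0.71500/3.89872=0.18339
k=1: u−w=19.51100, u+w=-7.54900; √(b/2)=1.94936, √(2b)=3.89872; F=1.94936×19.511=38.03394, v=-7.54900/3.89872=-1.93628
k=2: u−w=5.08200, u+w=-10.12000; √(b/2)=1.94936, √(2b)=3.89872; F=1.94936×5.082=9.90664, v=-10.12000/3.89872=-2.59573
k=3: u−w=-19.93600, u+w=-23.99600; √(b/2)=1.94936, √(2b)=3.89872; F=1.94936×(-19.936)=-38.86242, v=-23.99600/3.89872=-6.15484
k=4: u−w=-24.52600, u+w=31.10200; √(b/2)=1.94936, √(2b)=3.89872; F=1.94936×(-24.526)=-47.80998, v=31.10200/3.89872=7.97749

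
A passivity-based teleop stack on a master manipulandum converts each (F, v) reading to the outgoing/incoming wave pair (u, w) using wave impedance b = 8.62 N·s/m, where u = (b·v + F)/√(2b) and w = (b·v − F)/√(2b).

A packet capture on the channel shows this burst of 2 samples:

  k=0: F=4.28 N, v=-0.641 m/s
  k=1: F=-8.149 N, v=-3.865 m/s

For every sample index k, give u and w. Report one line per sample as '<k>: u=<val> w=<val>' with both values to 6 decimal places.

0: u=-0.299949 w=-2.361552
1: u=-9.986566 w=-6.061331

k=0: b·v=8.62×(-0.641)=-5.525420; √(2b)=4.152108; u=(-5.525420+4.28)/4.152108=-0.299949, w=(-5.525420−4.28)/4.152108=-2.361552
k=1: b·v=8.62×(-3.865)=-33.316300; √(2b)=4.152108; u=(-33.316300+(-8.149))/4.152108=-9.986566, w=(-33.316300−(-8.149))/4.152108=-6.061331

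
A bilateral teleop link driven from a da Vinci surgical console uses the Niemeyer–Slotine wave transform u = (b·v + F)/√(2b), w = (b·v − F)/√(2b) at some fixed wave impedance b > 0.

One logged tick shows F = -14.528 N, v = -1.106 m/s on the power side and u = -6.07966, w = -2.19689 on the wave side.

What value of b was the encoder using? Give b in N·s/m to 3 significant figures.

b = 28 N·s/m

u + w = -8.2766;  u + w = √(2b)·v, so √(2b) = -8.2766/(-1.106) = 7.4833.
b = (√(2b))²/2 = 56.0001/2 = 28.0000.
(Check via u − w = 2F/√(2b): u − w = -3.8828, 2F/√(2b) = -3.8828.)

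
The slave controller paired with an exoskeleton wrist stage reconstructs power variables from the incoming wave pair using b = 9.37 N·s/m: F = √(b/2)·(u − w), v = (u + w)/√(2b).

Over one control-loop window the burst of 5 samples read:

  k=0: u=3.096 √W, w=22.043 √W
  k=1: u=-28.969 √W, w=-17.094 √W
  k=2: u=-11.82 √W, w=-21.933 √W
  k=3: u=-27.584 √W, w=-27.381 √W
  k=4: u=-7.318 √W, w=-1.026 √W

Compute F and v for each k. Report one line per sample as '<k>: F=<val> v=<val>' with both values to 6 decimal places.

k=0: u−w=-18.947000, u+w=25.139000; √(b/2)=2.164486, √(2b)=4.328972; F=2.164486×(-18.947)=-41.010518, v=25.139000/4.328972=5.807152
k=1: u−w=-11.875000, u+w=-46.063000; √(b/2)=2.164486, √(2b)=4.328972; F=2.164486×(-11.875)=-25.703272, v=-46.063000/4.328972=-10.640632
k=2: u−w=10.113000, u+w=-33.753000; √(b/2)=2.164486, √(2b)=4.328972; F=2.164486×10.113=21.889448, v=-33.753000/4.328972=-7.797001
k=3: u−w=-0.203000, u+w=-54.965000; √(b/2)=2.164486, √(2b)=4.328972; F=2.164486×(-0.203)=-0.439391, v=-54.965000/4.328972=-12.697009
k=4: u−w=-6.292000, u+w=-8.344000; √(b/2)=2.164486, √(2b)=4.328972; F=2.164486×(-6.292)=-13.618946, v=-8.344000/4.328972=-1.927478

0: F=-41.010518 v=5.807152
1: F=-25.703272 v=-10.640632
2: F=21.889448 v=-7.797001
3: F=-0.439391 v=-12.697009
4: F=-13.618946 v=-1.927478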